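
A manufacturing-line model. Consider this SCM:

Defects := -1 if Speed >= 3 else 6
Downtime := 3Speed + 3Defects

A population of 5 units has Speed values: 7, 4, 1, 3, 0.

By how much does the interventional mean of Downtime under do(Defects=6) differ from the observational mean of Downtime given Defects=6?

7.5

The intervention sets Defects=6 in all 5 units regardless of Speed. Recomputing Downtime per unit gives 39, 30, 21, 27, 18; average 27.
Observing Defects=6 restricts to units where Defects's equation naturally yields 6: Speed ∈ {1, 0}. In that subpopulation Downtime = 21, 18, mean 19.5.
Difference = 27 − 19.5 = 7.5.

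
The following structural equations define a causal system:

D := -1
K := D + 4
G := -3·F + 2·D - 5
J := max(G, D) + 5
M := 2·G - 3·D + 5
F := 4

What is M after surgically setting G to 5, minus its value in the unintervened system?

The intervention breaks the incoming arrows to G: G := -3·F + 2·D - 5 no longer applies, and G = 5.
M = 2·G - 3·D + 5  [with G=5, D=-1]  = 18
Without intervention: G = -3·F + 2·D - 5  [with F=4, D=-1]  = -19; M = 2·G - 3·D + 5  [with G=-19, D=-1]  = -30.
Change = 18 − (-30) = 48.

48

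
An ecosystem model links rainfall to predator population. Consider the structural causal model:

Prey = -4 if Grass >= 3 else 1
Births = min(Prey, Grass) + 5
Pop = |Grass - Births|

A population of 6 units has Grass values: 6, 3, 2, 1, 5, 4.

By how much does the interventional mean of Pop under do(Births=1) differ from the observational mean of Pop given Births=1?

do(Births=1) breaks Births's dependence on Grass. With Births=1 fixed, Pop across the units is 5, 2, 1, 0, 4, 3, mean 2.5.
Conditioning on Births=1 selects the 4 unit(s) with Grass ∈ {6, 3, 5, 4}. Their Pop values: 5, 2, 4, 3. Mean = 3.5.
Difference = 2.5 − 3.5 = -1.

-1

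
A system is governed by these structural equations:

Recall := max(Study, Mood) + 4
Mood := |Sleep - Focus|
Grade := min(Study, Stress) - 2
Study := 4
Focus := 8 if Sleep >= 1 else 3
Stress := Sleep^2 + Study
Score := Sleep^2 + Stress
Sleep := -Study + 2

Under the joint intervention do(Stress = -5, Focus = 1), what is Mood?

Setting Stress = -5, Focus = 1 by intervention discards those variables' equations.
Sleep = -Study + 2  [with Study=4]  = -2
Mood = |Sleep - Focus|  [with Sleep=-2, Focus=1]  = 3

3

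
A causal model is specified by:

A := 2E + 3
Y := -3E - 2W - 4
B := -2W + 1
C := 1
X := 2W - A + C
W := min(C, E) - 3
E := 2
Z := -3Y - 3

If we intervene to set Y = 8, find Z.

-27

The intervention breaks the incoming arrows to Y: Y := -3E - 2W - 4 no longer applies, and Y = 8.
Z = -3Y - 3  [with Y=8]  = -27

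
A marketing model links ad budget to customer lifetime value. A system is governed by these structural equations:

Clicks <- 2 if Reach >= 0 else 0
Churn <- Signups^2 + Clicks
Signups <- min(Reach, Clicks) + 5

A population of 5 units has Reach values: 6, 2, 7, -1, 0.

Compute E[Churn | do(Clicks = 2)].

The intervention sets Clicks=2 in all 5 units regardless of Reach. Recomputing Churn per unit gives 51, 51, 51, 18, 27; average 39.6.

39.6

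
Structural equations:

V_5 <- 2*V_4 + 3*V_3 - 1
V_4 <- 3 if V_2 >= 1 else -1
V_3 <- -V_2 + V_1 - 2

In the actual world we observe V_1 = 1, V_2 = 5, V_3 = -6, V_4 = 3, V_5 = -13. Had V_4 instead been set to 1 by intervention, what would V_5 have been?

Intervening sets V_4 = 1 and removes its equation (V_4 <- 3 if V_2 >= 1 else -1).
V_3 = -V_2 + V_1 - 2  [with V_2=5, V_1=1]  = -6
V_5 = 2*V_4 + 3*V_3 - 1  [with V_4=1, V_3=-6]  = -17

-17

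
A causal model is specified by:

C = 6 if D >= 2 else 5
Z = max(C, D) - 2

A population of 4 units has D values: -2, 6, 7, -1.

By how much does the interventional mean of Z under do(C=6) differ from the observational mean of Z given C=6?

-0.25

The intervention sets C=6 in all 4 units regardless of D. Recomputing Z per unit gives 4, 4, 5, 4; average 4.25.
Conditioning on C=6 selects the 2 unit(s) with D ∈ {6, 7}. Their Z values: 4, 5. Mean = 4.5.
Difference = 4.25 − 4.5 = -0.25.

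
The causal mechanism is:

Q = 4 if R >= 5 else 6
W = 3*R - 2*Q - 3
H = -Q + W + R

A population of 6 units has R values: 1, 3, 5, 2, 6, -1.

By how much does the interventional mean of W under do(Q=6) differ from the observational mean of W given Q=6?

do(Q=6) breaks Q's dependence on R. With Q=6 fixed, W across the units is -12, -6, 0, -9, 3, -18, mean -7.
Observing Q=6 restricts to units where Q's equation naturally yields 6: R ∈ {1, 3, 2, -1}. In that subpopulation W = -12, -6, -9, -18, mean -11.25.
Difference = -7 − (-11.25) = 4.25.

4.25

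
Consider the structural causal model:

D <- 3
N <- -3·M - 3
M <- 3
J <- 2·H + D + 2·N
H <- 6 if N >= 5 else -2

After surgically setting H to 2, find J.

Intervening sets H = 2 and removes its equation (H <- 6 if N >= 5 else -2).
N = -3·M - 3  [with M=3]  = -12
J = 2·H + D + 2·N  [with H=2, D=3, N=-12]  = -17

-17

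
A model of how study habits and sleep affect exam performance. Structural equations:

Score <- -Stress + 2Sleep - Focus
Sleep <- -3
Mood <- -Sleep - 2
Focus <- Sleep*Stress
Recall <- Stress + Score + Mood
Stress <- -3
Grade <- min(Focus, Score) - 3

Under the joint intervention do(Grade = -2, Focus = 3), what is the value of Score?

The joint intervention fixes Grade = -2, Focus = 3, removing each variable's own equation.
Score = -Stress + 2Sleep - Focus  [with Stress=-3, Sleep=-3, Focus=3]  = -6

-6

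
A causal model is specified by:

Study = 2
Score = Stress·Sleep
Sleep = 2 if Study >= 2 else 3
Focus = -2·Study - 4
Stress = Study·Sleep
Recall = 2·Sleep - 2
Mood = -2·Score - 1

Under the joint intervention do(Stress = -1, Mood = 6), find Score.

The joint intervention fixes Stress = -1, Mood = 6, removing each variable's own equation.
Sleep = 2 if Study >= 2 else 3  [with Study=2]  = 2
Score = Stress·Sleep  [with Stress=-1, Sleep=2]  = -2

-2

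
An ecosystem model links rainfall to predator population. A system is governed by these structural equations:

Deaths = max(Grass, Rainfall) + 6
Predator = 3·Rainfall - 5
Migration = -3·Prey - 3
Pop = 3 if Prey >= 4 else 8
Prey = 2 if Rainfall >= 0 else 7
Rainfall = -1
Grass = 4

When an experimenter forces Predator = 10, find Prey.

7

Under do(Predator=10), the mechanism Predator = 3·Rainfall - 5 is discarded; Predator is fixed at 10.
Since Prey is not a descendant of the intervened variable, it is unaffected.
Prey = 2 if Rainfall >= 0 else 7  [with Rainfall=-1]  = 7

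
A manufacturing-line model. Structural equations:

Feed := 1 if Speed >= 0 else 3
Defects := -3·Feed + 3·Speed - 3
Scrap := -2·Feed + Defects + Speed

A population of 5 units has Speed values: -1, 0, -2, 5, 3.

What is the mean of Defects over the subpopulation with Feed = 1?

2

Observing Feed=1 restricts to units where Feed's equation naturally yields 1: Speed ∈ {0, 5, 3}. In that subpopulation Defects = -6, 9, 3, mean 2.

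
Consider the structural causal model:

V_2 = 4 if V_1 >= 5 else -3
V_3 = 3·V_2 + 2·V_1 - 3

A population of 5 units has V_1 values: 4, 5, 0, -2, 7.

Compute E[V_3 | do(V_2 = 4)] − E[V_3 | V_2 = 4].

do(V_2=4) breaks V_2's dependence on V_1. With V_2=4 fixed, V_3 across the units is 17, 19, 9, 5, 23, mean 14.6.
Observing V_2=4 restricts to units where V_2's equation naturally yields 4: V_1 ∈ {5, 7}. In that subpopulation V_3 = 19, 23, mean 21.
Difference = 14.6 − 21 = -6.4.

-6.4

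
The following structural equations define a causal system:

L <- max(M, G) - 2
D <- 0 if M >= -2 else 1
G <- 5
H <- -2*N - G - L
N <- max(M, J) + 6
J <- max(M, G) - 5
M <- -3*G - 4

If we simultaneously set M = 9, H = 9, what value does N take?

15

Under do(M = 9, H = 9), each intervened variable's structural equation is replaced by its fixed value.
J = max(M, G) - 5  [with M=9, G=5]  = 4
N = max(M, J) + 6  [with M=9, J=4]  = 15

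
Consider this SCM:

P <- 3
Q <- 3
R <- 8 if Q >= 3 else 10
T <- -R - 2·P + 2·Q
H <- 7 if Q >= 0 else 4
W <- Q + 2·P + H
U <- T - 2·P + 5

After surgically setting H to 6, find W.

The intervention breaks the incoming arrows to H: H <- 7 if Q >= 0 else 4 no longer applies, and H = 6.
W = Q + 2·P + H  [with Q=3, P=3, H=6]  = 15

15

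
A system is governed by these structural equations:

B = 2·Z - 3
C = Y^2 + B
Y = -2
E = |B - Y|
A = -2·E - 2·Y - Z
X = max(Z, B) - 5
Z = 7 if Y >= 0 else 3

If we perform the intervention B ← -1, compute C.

The intervention breaks the incoming arrows to B: B = 2·Z - 3 no longer applies, and B = -1.
C = Y^2 + B  [with Y=-2, B=-1]  = 3

3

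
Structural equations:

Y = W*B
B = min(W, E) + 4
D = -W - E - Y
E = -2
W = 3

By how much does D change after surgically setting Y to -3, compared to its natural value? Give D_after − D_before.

Intervening sets Y = -3 and removes its equation (Y = W*B).
D = -W - E - Y  [with W=3, E=-2, Y=-3]  = 2
Without intervention: B = min(W, E) + 4  [with W=3, E=-2]  = 2; Y = W*B  [with W=3, B=2]  = 6; D = -W - E - Y  [with W=3, E=-2, Y=6]  = -7.
Change = 2 − (-7) = 9.

9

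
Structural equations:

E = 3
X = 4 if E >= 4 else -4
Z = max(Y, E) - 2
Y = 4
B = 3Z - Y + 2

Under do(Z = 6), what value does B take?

16

Intervening sets Z = 6 and removes its equation (Z = max(Y, E) - 2).
B = 3Z - Y + 2  [with Z=6, Y=4]  = 16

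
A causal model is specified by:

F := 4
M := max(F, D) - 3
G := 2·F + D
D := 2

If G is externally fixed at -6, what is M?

1

Under do(G=-6), the mechanism G := 2·F + D is discarded; G is fixed at -6.
Since M is not a descendant of the intervened variable, it is unaffected.
M = max(F, D) - 3  [with F=4, D=2]  = 1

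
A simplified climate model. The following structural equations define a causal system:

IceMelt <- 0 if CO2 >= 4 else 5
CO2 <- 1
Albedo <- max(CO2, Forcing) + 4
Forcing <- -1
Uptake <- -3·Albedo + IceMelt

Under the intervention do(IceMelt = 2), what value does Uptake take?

do(IceMelt=2) replaces the equation IceMelt <- 0 if CO2 >= 4 else 5 with the constant IceMelt = 2.
Albedo = max(CO2, Forcing) + 4  [with CO2=1, Forcing=-1]  = 5
Uptake = -3·Albedo + IceMelt  [with Albedo=5, IceMelt=2]  = -13

-13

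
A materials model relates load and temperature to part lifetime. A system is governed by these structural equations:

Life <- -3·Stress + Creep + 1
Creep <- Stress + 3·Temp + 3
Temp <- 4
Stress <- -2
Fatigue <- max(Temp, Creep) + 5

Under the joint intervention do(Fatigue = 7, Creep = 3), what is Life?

The joint intervention fixes Fatigue = 7, Creep = 3, removing each variable's own equation.
Life = -3·Stress + Creep + 1  [with Stress=-2, Creep=3]  = 10

10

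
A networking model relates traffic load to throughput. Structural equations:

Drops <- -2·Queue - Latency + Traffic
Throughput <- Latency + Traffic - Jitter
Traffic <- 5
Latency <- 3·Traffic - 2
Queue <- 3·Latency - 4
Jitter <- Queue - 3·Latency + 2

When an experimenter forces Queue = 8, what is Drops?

The intervention breaks the incoming arrows to Queue: Queue <- 3·Latency - 4 no longer applies, and Queue = 8.
Latency = 3·Traffic - 2  [with Traffic=5]  = 13
Drops = -2·Queue - Latency + Traffic  [with Queue=8, Latency=13, Traffic=5]  = -24

-24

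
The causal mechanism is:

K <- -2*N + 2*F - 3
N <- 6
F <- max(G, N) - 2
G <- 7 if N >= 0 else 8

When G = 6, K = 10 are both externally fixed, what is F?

4

The joint intervention fixes G = 6, K = 10, removing each variable's own equation.
F = max(G, N) - 2  [with G=6, N=6]  = 4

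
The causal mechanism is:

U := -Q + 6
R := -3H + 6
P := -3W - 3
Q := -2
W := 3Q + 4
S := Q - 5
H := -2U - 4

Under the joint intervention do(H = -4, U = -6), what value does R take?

18

Setting H = -4, U = -6 by intervention discards those variables' equations.
R = -3H + 6  [with H=-4]  = 18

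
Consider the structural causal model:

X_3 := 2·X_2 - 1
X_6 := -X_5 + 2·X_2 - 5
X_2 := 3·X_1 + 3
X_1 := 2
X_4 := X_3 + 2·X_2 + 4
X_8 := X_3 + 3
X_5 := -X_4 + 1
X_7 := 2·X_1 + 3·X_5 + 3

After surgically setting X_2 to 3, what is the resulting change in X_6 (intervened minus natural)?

Under do(X_2=3), the mechanism X_2 := 3·X_1 + 3 is discarded; X_2 is fixed at 3.
X_3 = 2·X_2 - 1  [with X_2=3]  = 5
X_4 = X_3 + 2·X_2 + 4  [with X_3=5, X_2=3]  = 15
X_5 = -X_4 + 1  [with X_4=15]  = -14
X_6 = -X_5 + 2·X_2 - 5  [with X_5=-14, X_2=3]  = 15
Without intervention: X_2 = 3·X_1 + 3  [with X_1=2]  = 9; X_3 = 2·X_2 - 1  [with X_2=9]  = 17; X_4 = X_3 + 2·X_2 + 4  [with X_3=17, X_2=9]  = 39; X_5 = -X_4 + 1  [with X_4=39]  = -38; X_6 = -X_5 + 2·X_2 - 5  [with X_5=-38, X_2=9]  = 51.
Change = 15 − 51 = -36.

-36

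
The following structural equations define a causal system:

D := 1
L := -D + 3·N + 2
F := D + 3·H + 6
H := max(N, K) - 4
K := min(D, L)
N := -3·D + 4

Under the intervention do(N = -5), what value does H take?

-9

do(N=-5) replaces the equation N := -3·D + 4 with the constant N = -5.
L = -D + 3·N + 2  [with D=1, N=-5]  = -14
K = min(D, L)  [with D=1, L=-14]  = -14
H = max(N, K) - 4  [with N=-5, K=-14]  = -9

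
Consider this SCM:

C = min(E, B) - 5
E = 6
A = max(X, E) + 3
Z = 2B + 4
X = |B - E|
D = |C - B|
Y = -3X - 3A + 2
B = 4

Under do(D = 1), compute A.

do(D=1) replaces the equation D = |C - B| with the constant D = 1.
Since A is not a descendant of the intervened variable, it is unaffected.
X = |B - E|  [with B=4, E=6]  = 2
A = max(X, E) + 3  [with X=2, E=6]  = 9

9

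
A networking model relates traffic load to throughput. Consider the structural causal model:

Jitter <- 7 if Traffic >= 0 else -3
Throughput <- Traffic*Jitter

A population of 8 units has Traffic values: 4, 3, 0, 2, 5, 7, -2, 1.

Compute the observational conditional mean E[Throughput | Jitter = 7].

Observing Jitter=7 restricts to units where Jitter's equation naturally yields 7: Traffic ∈ {4, 3, 0, 2, 5, 7, 1}. In that subpopulation Throughput = 28, 21, 0, 14, 35, 49, 7, mean 22.

22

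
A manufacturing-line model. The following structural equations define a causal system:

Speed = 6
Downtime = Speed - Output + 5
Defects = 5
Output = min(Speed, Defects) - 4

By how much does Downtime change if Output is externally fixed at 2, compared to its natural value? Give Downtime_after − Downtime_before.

The intervention breaks the incoming arrows to Output: Output = min(Speed, Defects) - 4 no longer applies, and Output = 2.
Downtime = Speed - Output + 5  [with Speed=6, Output=2]  = 9
Without intervention: Output = min(Speed, Defects) - 4  [with Speed=6, Defects=5]  = 1; Downtime = Speed - Output + 5  [with Speed=6, Output=1]  = 10.
Change = 9 − 10 = -1.

-1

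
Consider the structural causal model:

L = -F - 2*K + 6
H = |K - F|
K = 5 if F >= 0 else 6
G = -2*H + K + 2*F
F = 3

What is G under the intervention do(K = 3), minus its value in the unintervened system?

do(K=3) replaces the equation K = 5 if F >= 0 else 6 with the constant K = 3.
H = |K - F|  [with K=3, F=3]  = 0
G = -2*H + K + 2*F  [with H=0, K=3, F=3]  = 9
Without intervention: K = 5 if F >= 0 else 6  [with F=3]  = 5; H = |K - F|  [with K=5, F=3]  = 2; G = -2*H + K + 2*F  [with H=2, K=5, F=3]  = 7.
Change = 9 − 7 = 2.

2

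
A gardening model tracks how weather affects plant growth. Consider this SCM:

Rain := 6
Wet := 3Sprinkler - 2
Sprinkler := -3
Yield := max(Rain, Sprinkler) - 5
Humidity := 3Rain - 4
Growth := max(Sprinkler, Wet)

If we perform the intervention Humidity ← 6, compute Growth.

-3

The intervention breaks the incoming arrows to Humidity: Humidity := 3Rain - 4 no longer applies, and Humidity = 6.
Since Growth is not a descendant of the intervened variable, it is unaffected.
Wet = 3Sprinkler - 2  [with Sprinkler=-3]  = -11
Growth = max(Sprinkler, Wet)  [with Sprinkler=-3, Wet=-11]  = -3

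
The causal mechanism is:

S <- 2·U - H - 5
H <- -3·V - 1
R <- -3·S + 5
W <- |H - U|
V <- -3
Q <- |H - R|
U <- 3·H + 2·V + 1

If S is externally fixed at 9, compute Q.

The intervention breaks the incoming arrows to S: S <- 2·U - H - 5 no longer applies, and S = 9.
H = -3·V - 1  [with V=-3]  = 8
R = -3·S + 5  [with S=9]  = -22
Q = |H - R|  [with H=8, R=-22]  = 30

30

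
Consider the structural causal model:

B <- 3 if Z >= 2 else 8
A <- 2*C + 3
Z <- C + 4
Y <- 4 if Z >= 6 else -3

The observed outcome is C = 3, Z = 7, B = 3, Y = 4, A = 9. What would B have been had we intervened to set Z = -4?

8

The intervention breaks the incoming arrows to Z: Z <- C + 4 no longer applies, and Z = -4.
B = 3 if Z >= 2 else 8  [with Z=-4]  = 8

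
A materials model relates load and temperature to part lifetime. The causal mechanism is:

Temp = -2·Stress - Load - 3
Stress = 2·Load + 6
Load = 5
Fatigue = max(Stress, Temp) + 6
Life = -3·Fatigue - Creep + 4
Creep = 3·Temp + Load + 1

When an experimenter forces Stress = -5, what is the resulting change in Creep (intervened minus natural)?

126

Under do(Stress=-5), the mechanism Stress = 2·Load + 6 is discarded; Stress is fixed at -5.
Temp = -2·Stress - Load - 3  [with Stress=-5, Load=5]  = 2
Creep = 3·Temp + Load + 1  [with Temp=2, Load=5]  = 12
Without intervention: Stress = 2·Load + 6  [with Load=5]  = 16; Temp = -2·Stress - Load - 3  [with Stress=16, Load=5]  = -40; Creep = 3·Temp + Load + 1  [with Temp=-40, Load=5]  = -114.
Change = 12 − (-114) = 126.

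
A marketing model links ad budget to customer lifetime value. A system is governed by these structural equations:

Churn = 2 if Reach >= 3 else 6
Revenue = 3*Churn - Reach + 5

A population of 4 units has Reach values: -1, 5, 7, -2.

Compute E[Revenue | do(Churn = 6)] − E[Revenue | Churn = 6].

-3.75

Every unit gets Churn=6 under the intervention. Revenue values become 24, 18, 16, 25; E[Revenue|do(Churn=6)] = 20.75.
Conditioning on Churn=6 selects the 2 unit(s) with Reach ∈ {-1, -2}. Their Revenue values: 24, 25. Mean = 24.5.
Difference = 20.75 − 24.5 = -3.75.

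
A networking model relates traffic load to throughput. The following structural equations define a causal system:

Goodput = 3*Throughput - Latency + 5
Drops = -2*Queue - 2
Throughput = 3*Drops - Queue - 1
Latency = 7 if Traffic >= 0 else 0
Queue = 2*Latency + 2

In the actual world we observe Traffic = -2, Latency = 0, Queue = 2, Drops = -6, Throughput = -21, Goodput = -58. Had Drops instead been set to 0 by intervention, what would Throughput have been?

Intervening sets Drops = 0 and removes its equation (Drops = -2*Queue - 2).
Latency = 7 if Traffic >= 0 else 0  [with Traffic=-2]  = 0
Queue = 2*Latency + 2  [with Latency=0]  = 2
Throughput = 3*Drops - Queue - 1  [with Drops=0, Queue=2]  = -3

-3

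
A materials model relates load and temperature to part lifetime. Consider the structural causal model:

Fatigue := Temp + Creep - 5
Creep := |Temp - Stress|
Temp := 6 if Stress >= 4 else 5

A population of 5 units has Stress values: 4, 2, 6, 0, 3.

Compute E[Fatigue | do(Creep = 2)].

The intervention sets Creep=2 in all 5 units regardless of Stress. Recomputing Fatigue per unit gives 3, 2, 3, 2, 2; average 2.4.

2.4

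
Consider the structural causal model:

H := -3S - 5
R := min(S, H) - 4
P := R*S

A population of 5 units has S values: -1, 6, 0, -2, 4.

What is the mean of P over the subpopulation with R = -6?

Conditioning on R=-6 selects the 2 unit(s) with S ∈ {-1, -2}. Their P values: 6, 12. Mean = 9.

9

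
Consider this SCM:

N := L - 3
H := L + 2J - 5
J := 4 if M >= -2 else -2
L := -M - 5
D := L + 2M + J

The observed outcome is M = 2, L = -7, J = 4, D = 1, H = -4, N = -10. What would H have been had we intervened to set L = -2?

do(L=-2) replaces the equation L := -M - 5 with the constant L = -2.
J = 4 if M >= -2 else -2  [with M=2]  = 4
H = L + 2J - 5  [with L=-2, J=4]  = 1

1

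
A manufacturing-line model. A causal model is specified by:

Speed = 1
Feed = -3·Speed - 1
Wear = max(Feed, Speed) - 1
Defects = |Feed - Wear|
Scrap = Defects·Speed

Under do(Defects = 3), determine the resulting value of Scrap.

Intervening sets Defects = 3 and removes its equation (Defects = |Feed - Wear|).
Scrap = Defects·Speed  [with Defects=3, Speed=1]  = 3

3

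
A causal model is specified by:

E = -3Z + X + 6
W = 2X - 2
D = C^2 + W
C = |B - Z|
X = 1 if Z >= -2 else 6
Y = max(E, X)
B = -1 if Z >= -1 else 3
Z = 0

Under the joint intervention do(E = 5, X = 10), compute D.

19

Under do(E = 5, X = 10), each intervened variable's structural equation is replaced by its fixed value.
B = -1 if Z >= -1 else 3  [with Z=0]  = -1
C = |B - Z|  [with B=-1, Z=0]  = 1
W = 2X - 2  [with X=10]  = 18
D = C^2 + W  [with C=1, W=18]  = 19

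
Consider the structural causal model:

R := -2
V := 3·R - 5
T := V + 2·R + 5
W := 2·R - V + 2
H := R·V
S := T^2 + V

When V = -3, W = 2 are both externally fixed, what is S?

The joint intervention fixes V = -3, W = 2, removing each variable's own equation.
T = V + 2·R + 5  [with V=-3, R=-2]  = -2
S = T^2 + V  [with T=-2, V=-3]  = 1

1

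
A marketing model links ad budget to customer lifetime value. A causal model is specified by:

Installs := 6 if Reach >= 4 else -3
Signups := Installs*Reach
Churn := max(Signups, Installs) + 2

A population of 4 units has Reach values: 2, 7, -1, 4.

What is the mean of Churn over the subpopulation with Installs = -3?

2

E[Churn|Installs=-3] averages over only the 2 units with Installs=-3 (Reach = 2, -1): Churn = -1, 5, mean 2.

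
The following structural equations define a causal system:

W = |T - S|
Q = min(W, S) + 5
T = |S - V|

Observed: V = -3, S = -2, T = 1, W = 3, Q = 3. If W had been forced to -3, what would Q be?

Intervening sets W = -3 and removes its equation (W = |T - S|).
Q = min(W, S) + 5  [with W=-3, S=-2]  = 2

2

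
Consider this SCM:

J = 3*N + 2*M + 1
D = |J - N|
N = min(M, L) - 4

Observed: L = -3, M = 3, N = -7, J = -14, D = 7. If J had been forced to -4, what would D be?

3

Intervening sets J = -4 and removes its equation (J = 3*N + 2*M + 1).
N = min(M, L) - 4  [with M=3, L=-3]  = -7
D = |J - N|  [with J=-4, N=-7]  = 3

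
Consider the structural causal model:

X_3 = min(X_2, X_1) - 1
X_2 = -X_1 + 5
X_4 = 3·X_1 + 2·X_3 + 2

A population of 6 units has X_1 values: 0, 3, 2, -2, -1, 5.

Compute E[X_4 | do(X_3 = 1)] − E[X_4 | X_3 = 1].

-4

The intervention sets X_3=1 in all 6 units regardless of X_1. Recomputing X_4 per unit gives 4, 13, 10, -2, 1, 19; average 7.5.
Conditioning on X_3=1 selects the 2 unit(s) with X_1 ∈ {3, 2}. Their X_4 values: 13, 10. Mean = 11.5.
Difference = 7.5 − 11.5 = -4.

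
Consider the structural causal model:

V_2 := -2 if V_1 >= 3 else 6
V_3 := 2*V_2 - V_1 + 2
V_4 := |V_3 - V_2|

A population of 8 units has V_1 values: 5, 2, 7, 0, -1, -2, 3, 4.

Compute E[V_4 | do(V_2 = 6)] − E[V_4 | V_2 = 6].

The intervention sets V_2=6 in all 8 units regardless of V_1. Recomputing V_4 per unit gives 3, 6, 1, 8, 9, 10, 5, 4; average 5.75.
Conditioning on V_2=6 selects the 4 unit(s) with V_1 ∈ {2, 0, -1, -2}. Their V_4 values: 6, 8, 9, 10. Mean = 8.25.
Difference = 5.75 − 8.25 = -2.5.

-2.5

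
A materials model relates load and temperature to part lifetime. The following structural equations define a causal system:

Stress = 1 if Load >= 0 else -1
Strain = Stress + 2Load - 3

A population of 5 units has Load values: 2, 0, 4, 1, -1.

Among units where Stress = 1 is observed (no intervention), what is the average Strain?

E[Strain|Stress=1] averages over only the 4 units with Stress=1 (Load = 2, 0, 4, 1): Strain = 2, -2, 6, 0, mean 1.5.

1.5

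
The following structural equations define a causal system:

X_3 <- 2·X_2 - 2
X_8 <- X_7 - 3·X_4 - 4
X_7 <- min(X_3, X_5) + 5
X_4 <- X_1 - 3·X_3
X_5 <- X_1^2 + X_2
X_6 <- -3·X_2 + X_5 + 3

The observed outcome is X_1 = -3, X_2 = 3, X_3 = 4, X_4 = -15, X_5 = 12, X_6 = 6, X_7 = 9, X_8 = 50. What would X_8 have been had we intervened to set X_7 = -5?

36

do(X_7=-5) replaces the equation X_7 <- min(X_3, X_5) + 5 with the constant X_7 = -5.
X_3 = 2·X_2 - 2  [with X_2=3]  = 4
X_4 = X_1 - 3·X_3  [with X_1=-3, X_3=4]  = -15
X_8 = X_7 - 3·X_4 - 4  [with X_7=-5, X_4=-15]  = 36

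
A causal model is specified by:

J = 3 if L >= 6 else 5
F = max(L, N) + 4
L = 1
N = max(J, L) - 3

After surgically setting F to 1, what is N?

Under do(F=1), the mechanism F = max(L, N) + 4 is discarded; F is fixed at 1.
Since N is not a descendant of the intervened variable, it is unaffected.
J = 3 if L >= 6 else 5  [with L=1]  = 5
N = max(J, L) - 3  [with J=5, L=1]  = 2

2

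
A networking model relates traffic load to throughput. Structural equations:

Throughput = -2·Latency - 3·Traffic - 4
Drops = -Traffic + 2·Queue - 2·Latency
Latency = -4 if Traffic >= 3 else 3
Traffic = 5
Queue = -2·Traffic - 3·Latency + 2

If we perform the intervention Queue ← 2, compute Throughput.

-11

do(Queue=2) replaces the equation Queue = -2·Traffic - 3·Latency + 2 with the constant Queue = 2.
Throughput is not downstream of the intervention, so its value is determined by the original equations.
Latency = -4 if Traffic >= 3 else 3  [with Traffic=5]  = -4
Throughput = -2·Latency - 3·Traffic - 4  [with Latency=-4, Traffic=5]  = -11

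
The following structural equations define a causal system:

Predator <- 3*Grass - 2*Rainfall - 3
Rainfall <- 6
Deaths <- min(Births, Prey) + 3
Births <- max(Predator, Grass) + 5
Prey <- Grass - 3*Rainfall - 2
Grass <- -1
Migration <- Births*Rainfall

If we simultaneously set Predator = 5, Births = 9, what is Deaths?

-18

The joint intervention fixes Predator = 5, Births = 9, removing each variable's own equation.
Prey = Grass - 3*Rainfall - 2  [with Grass=-1, Rainfall=6]  = -21
Deaths = min(Births, Prey) + 3  [with Births=9, Prey=-21]  = -18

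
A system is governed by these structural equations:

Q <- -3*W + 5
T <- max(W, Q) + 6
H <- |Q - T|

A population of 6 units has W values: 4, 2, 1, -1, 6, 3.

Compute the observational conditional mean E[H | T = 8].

7.5

Observing T=8 restricts to units where T's equation naturally yields 8: W ∈ {2, 1}. In that subpopulation H = 9, 6, mean 7.5.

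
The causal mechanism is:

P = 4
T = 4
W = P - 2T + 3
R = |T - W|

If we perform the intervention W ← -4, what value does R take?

8

The intervention breaks the incoming arrows to W: W = P - 2T + 3 no longer applies, and W = -4.
R = |T - W|  [with T=4, W=-4]  = 8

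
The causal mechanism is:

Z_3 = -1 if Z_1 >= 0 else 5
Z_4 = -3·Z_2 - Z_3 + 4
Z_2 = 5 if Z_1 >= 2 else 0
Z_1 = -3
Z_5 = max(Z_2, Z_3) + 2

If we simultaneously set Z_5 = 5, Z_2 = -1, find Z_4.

2

Setting Z_5 = 5, Z_2 = -1 by intervention discards those variables' equations.
Z_3 = -1 if Z_1 >= 0 else 5  [with Z_1=-3]  = 5
Z_4 = -3·Z_2 - Z_3 + 4  [with Z_2=-1, Z_3=5]  = 2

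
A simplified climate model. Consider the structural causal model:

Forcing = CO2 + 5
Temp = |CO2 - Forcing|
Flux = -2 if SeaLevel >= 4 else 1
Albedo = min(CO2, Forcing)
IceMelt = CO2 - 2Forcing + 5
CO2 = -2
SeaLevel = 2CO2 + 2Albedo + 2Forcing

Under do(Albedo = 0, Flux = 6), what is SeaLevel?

Under do(Albedo = 0, Flux = 6), each intervened variable's structural equation is replaced by its fixed value.
Forcing = CO2 + 5  [with CO2=-2]  = 3
SeaLevel = 2CO2 + 2Albedo + 2Forcing  [with CO2=-2, Albedo=0, Forcing=3]  = 2

2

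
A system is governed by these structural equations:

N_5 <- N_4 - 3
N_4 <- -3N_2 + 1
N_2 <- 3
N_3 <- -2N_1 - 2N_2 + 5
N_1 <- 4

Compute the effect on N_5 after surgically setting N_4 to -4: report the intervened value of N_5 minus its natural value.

4

Intervening sets N_4 = -4 and removes its equation (N_4 <- -3N_2 + 1).
N_5 = N_4 - 3  [with N_4=-4]  = -7
Without intervention: N_4 = -3N_2 + 1  [with N_2=3]  = -8; N_5 = N_4 - 3  [with N_4=-8]  = -11.
Change = -7 − (-11) = 4.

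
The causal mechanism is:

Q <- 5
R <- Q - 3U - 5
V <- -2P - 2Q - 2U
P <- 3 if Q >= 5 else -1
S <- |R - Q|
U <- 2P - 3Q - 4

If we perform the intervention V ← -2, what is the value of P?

Under do(V=-2), the mechanism V <- -2P - 2Q - 2U is discarded; V is fixed at -2.
No directed path runs from V to P, so P keeps its natural value.
P = 3 if Q >= 5 else -1  [with Q=5]  = 3

3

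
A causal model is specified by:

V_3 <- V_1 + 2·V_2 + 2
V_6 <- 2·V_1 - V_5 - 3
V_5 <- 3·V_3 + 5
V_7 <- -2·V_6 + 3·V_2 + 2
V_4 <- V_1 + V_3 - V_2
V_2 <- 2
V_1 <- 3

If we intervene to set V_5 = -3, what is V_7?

-4

Under do(V_5=-3), the mechanism V_5 <- 3·V_3 + 5 is discarded; V_5 is fixed at -3.
V_6 = 2·V_1 - V_5 - 3  [with V_1=3, V_5=-3]  = 6
V_7 = -2·V_6 + 3·V_2 + 2  [with V_6=6, V_2=2]  = -4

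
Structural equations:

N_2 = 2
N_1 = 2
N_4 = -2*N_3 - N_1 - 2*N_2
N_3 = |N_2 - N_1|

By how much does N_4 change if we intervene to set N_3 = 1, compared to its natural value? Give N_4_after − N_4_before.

The intervention breaks the incoming arrows to N_3: N_3 = |N_2 - N_1| no longer applies, and N_3 = 1.
N_4 = -2*N_3 - N_1 - 2*N_2  [with N_3=1, N_1=2, N_2=2]  = -8
Without intervention: N_3 = |N_2 - N_1|  [with N_2=2, N_1=2]  = 0; N_4 = -2*N_3 - N_1 - 2*N_2  [with N_3=0, N_1=2, N_2=2]  = -6.
Change = -8 − (-6) = -2.

-2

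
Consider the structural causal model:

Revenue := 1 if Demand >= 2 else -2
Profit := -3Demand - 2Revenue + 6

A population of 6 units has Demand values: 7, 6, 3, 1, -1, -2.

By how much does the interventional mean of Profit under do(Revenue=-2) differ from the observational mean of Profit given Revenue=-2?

Every unit gets Revenue=-2 under the intervention. Profit values become -11, -8, 1, 7, 13, 16; E[Profit|do(Revenue=-2)] = 3.
Conditioning on Revenue=-2 selects the 3 unit(s) with Demand ∈ {1, -1, -2}. Their Profit values: 7, 13, 16. Mean = 12.
Difference = 3 − 12 = -9.

-9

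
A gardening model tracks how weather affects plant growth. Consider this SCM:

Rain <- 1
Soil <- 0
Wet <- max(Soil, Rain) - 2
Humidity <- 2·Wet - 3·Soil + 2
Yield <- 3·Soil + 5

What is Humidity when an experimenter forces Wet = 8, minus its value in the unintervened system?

18

The intervention breaks the incoming arrows to Wet: Wet <- max(Soil, Rain) - 2 no longer applies, and Wet = 8.
Humidity = 2·Wet - 3·Soil + 2  [with Wet=8, Soil=0]  = 18
Without intervention: Wet = max(Soil, Rain) - 2  [with Soil=0, Rain=1]  = -1; Humidity = 2·Wet - 3·Soil + 2  [with Wet=-1, Soil=0]  = 0.
Change = 18 − 0 = 18.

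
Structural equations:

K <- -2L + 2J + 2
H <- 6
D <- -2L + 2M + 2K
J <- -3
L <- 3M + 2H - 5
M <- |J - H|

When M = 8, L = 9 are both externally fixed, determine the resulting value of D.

Setting M = 8, L = 9 by intervention discards those variables' equations.
K = -2L + 2J + 2  [with L=9, J=-3]  = -22
D = -2L + 2M + 2K  [with L=9, M=8, K=-22]  = -46

-46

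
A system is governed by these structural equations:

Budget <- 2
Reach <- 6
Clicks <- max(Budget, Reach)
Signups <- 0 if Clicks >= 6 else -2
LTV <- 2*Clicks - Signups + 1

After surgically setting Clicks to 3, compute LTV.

do(Clicks=3) replaces the equation Clicks <- max(Budget, Reach) with the constant Clicks = 3.
Signups = 0 if Clicks >= 6 else -2  [with Clicks=3]  = -2
LTV = 2*Clicks - Signups + 1  [with Clicks=3, Signups=-2]  = 9

9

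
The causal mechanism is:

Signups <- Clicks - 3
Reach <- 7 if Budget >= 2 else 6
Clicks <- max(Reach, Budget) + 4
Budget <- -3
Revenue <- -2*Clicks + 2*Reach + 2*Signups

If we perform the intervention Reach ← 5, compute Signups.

6

Under do(Reach=5), the mechanism Reach <- 7 if Budget >= 2 else 6 is discarded; Reach is fixed at 5.
Clicks = max(Reach, Budget) + 4  [with Reach=5, Budget=-3]  = 9
Signups = Clicks - 3  [with Clicks=9]  = 6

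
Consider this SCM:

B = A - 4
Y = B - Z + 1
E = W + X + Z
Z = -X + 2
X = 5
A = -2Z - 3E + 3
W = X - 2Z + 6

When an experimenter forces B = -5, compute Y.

-1

Intervening sets B = -5 and removes its equation (B = A - 4).
Z = -X + 2  [with X=5]  = -3
Y = B - Z + 1  [with B=-5, Z=-3]  = -1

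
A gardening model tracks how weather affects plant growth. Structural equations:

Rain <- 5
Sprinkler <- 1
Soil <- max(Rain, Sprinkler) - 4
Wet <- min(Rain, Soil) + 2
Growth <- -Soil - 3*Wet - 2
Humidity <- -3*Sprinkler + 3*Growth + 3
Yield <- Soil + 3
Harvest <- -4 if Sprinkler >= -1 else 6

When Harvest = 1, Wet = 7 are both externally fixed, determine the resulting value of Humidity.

-72

The joint intervention fixes Harvest = 1, Wet = 7, removing each variable's own equation.
Soil = max(Rain, Sprinkler) - 4  [with Rain=5, Sprinkler=1]  = 1
Growth = -Soil - 3*Wet - 2  [with Soil=1, Wet=7]  = -24
Humidity = -3*Sprinkler + 3*Growth + 3  [with Sprinkler=1, Growth=-24]  = -72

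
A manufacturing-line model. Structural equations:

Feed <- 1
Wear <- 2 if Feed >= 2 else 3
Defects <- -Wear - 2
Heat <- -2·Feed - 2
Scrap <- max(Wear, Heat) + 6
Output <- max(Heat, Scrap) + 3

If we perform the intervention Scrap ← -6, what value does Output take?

-1

The intervention breaks the incoming arrows to Scrap: Scrap <- max(Wear, Heat) + 6 no longer applies, and Scrap = -6.
Heat = -2·Feed - 2  [with Feed=1]  = -4
Output = max(Heat, Scrap) + 3  [with Heat=-4, Scrap=-6]  = -1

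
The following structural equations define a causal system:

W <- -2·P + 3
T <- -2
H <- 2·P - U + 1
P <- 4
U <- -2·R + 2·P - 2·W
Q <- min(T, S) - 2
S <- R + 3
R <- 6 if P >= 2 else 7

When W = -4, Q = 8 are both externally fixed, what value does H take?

5

Setting W = -4, Q = 8 by intervention discards those variables' equations.
R = 6 if P >= 2 else 7  [with P=4]  = 6
U = -2·R + 2·P - 2·W  [with R=6, P=4, W=-4]  = 4
H = 2·P - U + 1  [with P=4, U=4]  = 5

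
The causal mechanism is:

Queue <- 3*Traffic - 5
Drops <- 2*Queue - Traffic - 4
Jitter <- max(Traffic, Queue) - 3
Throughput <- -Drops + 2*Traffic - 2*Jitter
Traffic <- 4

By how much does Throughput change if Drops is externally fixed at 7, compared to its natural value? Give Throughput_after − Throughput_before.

-1

do(Drops=7) replaces the equation Drops <- 2*Queue - Traffic - 4 with the constant Drops = 7.
Queue = 3*Traffic - 5  [with Traffic=4]  = 7
Jitter = max(Traffic, Queue) - 3  [with Traffic=4, Queue=7]  = 4
Throughput = -Drops + 2*Traffic - 2*Jitter  [with Drops=7, Traffic=4, Jitter=4]  = -7
Without intervention: Queue = 3*Traffic - 5  [with Traffic=4]  = 7; Drops = 2*Queue - Traffic - 4  [with Queue=7, Traffic=4]  = 6; Jitter = max(Traffic, Queue) - 3  [with Traffic=4, Queue=7]  = 4; Throughput = -Drops + 2*Traffic - 2*Jitter  [with Drops=6, Traffic=4, Jitter=4]  = -6.
Change = -7 − (-6) = -1.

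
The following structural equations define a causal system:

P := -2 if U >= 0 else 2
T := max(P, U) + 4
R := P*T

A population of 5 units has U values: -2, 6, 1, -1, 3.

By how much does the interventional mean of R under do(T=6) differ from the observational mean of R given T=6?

-14.4

Under do(T=6), T's equation is replaced by T=6 for every unit. Per-unit R: 12, -12, -12, 12, -12. Mean = -2.4.
Conditioning on T=6 selects the 2 unit(s) with U ∈ {-2, -1}. Their R values: 12, 12. Mean = 12.
Difference = -2.4 − 12 = -14.4.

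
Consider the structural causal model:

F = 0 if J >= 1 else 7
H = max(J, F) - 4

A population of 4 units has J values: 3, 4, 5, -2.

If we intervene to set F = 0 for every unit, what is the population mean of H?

Every unit gets F=0 under the intervention. H values become -1, 0, 1, -4; E[H|do(F=0)] = -1.

-1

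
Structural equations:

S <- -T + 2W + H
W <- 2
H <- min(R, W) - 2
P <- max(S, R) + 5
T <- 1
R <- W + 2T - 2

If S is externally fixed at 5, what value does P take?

The intervention breaks the incoming arrows to S: S <- -T + 2W + H no longer applies, and S = 5.
R = W + 2T - 2  [with W=2, T=1]  = 2
P = max(S, R) + 5  [with S=5, R=2]  = 10

10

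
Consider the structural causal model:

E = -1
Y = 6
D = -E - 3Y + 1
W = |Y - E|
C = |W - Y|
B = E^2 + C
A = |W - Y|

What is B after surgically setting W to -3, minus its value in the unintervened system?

Under do(W=-3), the mechanism W = |Y - E| is discarded; W is fixed at -3.
C = |W - Y|  [with W=-3, Y=6]  = 9
B = E^2 + C  [with E=-1, C=9]  = 10
Without intervention: W = |Y - E|  [with Y=6, E=-1]  = 7; C = |W - Y|  [with W=7, Y=6]  = 1; B = E^2 + C  [with E=-1, C=1]  = 2.
Change = 10 − 2 = 8.

8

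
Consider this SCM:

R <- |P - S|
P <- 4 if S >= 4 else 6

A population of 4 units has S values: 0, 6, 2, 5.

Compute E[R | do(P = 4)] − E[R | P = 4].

do(P=4) breaks P's dependence on S. With P=4 fixed, R across the units is 4, 2, 2, 1, mean 2.25.
Conditioning on P=4 selects the 2 unit(s) with S ∈ {6, 5}. Their R values: 2, 1. Mean = 1.5.
Difference = 2.25 − 1.5 = 0.75.

0.75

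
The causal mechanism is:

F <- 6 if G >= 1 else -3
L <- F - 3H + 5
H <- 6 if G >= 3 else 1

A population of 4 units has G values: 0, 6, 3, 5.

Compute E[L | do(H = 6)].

-9.25

Under do(H=6), H's equation is replaced by H=6 for every unit. Per-unit L: -16, -7, -7, -7. Mean = -9.25.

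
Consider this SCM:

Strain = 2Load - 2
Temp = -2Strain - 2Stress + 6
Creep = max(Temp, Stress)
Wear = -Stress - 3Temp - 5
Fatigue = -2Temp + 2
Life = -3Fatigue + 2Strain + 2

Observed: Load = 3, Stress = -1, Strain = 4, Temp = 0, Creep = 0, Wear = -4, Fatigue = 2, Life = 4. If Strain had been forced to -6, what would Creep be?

do(Strain=-6) replaces the equation Strain = 2Load - 2 with the constant Strain = -6.
Temp = -2Strain - 2Stress + 6  [with Strain=-6, Stress=-1]  = 20
Creep = max(Temp, Stress)  [with Temp=20, Stress=-1]  = 20

20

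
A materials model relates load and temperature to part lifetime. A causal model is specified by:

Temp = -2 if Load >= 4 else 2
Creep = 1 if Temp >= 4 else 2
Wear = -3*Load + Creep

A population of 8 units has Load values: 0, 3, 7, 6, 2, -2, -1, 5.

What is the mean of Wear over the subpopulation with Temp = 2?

0.8

E[Wear|Temp=2] averages over only the 5 units with Temp=2 (Load = 0, 3, 2, -2, -1): Wear = 2, -7, -4, 8, 5, mean 0.8.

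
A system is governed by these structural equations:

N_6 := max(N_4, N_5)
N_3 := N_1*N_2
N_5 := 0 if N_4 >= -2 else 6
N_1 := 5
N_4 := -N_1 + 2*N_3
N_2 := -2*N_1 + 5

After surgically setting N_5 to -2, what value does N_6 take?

-2

The intervention breaks the incoming arrows to N_5: N_5 := 0 if N_4 >= -2 else 6 no longer applies, and N_5 = -2.
N_2 = -2*N_1 + 5  [with N_1=5]  = -5
N_3 = N_1*N_2  [with N_1=5, N_2=-5]  = -25
N_4 = -N_1 + 2*N_3  [with N_1=5, N_3=-25]  = -55
N_6 = max(N_4, N_5)  [with N_4=-55, N_5=-2]  = -2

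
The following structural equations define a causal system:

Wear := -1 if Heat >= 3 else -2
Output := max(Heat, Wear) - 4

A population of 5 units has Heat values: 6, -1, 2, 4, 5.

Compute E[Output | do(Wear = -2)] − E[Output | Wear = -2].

2.7

Every unit gets Wear=-2 under the intervention. Output values become 2, -5, -2, 0, 1; E[Output|do(Wear=-2)] = -0.8.
E[Output|Wear=-2] averages over only the 2 units with Wear=-2 (Heat = -1, 2): Output = -5, -2, mean -3.5.
Difference = -0.8 − (-3.5) = 2.7.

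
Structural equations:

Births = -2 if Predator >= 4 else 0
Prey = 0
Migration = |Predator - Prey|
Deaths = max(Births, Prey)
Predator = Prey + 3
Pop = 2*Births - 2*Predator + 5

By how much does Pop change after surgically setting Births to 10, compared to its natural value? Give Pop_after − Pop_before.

The intervention breaks the incoming arrows to Births: Births = -2 if Predator >= 4 else 0 no longer applies, and Births = 10.
Predator = Prey + 3  [with Prey=0]  = 3
Pop = 2*Births - 2*Predator + 5  [with Births=10, Predator=3]  = 19
Without intervention: Predator = Prey + 3  [with Prey=0]  = 3; Births = -2 if Predator >= 4 else 0  [with Predator=3]  = 0; Pop = 2*Births - 2*Predator + 5  [with Births=0, Predator=3]  = -1.
Change = 19 − (-1) = 20.

20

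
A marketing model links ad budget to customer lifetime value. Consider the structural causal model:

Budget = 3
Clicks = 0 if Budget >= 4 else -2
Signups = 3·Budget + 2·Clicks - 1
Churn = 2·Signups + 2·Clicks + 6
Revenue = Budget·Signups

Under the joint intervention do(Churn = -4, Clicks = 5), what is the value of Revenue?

54

The joint intervention fixes Churn = -4, Clicks = 5, removing each variable's own equation.
Signups = 3·Budget + 2·Clicks - 1  [with Budget=3, Clicks=5]  = 18
Revenue = Budget·Signups  [with Budget=3, Signups=18]  = 54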